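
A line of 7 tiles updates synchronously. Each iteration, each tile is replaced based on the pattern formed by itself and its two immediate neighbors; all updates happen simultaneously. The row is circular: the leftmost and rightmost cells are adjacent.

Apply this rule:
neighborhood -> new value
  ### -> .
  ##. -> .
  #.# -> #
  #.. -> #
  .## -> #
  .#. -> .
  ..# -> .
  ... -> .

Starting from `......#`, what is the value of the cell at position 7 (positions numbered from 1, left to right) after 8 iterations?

#......
.#.....
..#....
...#...
....#..
.....#.
......#  (repeats iteration 0; period 7)
iteration 8: #......
position 7 holds .

.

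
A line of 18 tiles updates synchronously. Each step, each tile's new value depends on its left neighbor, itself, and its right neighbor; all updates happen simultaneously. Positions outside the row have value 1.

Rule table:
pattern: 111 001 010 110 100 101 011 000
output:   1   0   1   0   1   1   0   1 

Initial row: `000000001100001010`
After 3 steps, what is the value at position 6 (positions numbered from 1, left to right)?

0

111111100011101111
111111011001010111
111110100101111011
position 6 holds 0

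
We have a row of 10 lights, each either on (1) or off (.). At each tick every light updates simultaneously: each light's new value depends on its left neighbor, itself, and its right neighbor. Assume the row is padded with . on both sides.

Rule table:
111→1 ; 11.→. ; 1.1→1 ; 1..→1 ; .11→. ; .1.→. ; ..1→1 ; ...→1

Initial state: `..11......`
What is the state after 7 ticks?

tick 1: 11..111111
tick 2: ..11.1111.
tick 3: 11..1.11.1
tick 4: ..11.1..1.
tick 5: 11..1.11.1  (repeats tick 3; period 2)
tick 7: 11..1.11.1

11..1.11.1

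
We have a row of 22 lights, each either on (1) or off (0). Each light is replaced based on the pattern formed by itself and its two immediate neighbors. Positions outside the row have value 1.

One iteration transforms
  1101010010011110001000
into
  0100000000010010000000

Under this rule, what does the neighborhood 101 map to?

0

At position 2 the neighborhood is 101; the next row has 0 there.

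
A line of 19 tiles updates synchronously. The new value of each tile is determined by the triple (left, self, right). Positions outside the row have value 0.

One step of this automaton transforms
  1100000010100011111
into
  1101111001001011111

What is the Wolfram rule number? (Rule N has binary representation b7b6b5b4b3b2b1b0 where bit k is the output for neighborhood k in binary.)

position 15: 111 → 1  (bit 7 = 1)
position 1: 110 → 1  (bit 6 = 1)
position 9: 101 → 1  (bit 5 = 1)
position 2: 100 → 0  (bit 4 = 0)
position 0: 011 → 1  (bit 3 = 1)
position 8: 010 → 0  (bit 2 = 0)
position 7: 001 → 0  (bit 1 = 0)
position 3: 000 → 1  (bit 0 = 1)
bits b7..b0 = 11101001 = 233

233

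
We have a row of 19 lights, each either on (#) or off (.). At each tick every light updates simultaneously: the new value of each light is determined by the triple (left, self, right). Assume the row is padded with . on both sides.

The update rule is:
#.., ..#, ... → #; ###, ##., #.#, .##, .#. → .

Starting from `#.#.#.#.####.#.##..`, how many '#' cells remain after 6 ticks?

17

.................##
#################..
.................##  (repeats tick 1; period 2)
tick 6: #################..
count of #: 17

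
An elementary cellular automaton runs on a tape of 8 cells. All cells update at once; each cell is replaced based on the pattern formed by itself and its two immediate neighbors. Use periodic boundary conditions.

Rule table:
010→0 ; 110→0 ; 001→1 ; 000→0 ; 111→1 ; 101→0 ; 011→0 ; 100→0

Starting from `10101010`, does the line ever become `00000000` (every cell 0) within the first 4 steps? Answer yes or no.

00000000
all cells are 0 at step 1

yes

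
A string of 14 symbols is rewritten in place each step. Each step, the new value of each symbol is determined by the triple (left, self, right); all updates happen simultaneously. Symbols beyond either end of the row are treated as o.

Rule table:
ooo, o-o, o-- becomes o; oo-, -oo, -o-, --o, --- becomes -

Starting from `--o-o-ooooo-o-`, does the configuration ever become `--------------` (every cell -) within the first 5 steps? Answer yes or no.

no

step 1: o--o-o-ooo-o-o
step 2: -o--o-o-o-o-o-
step 3: o-o--o-o-o-o-o
step 4: -o-o--o-o-o-o-
step 5: o-o-o--o-o-o-o
step 5 is o-o-o--o-o-o-o, still not uniform -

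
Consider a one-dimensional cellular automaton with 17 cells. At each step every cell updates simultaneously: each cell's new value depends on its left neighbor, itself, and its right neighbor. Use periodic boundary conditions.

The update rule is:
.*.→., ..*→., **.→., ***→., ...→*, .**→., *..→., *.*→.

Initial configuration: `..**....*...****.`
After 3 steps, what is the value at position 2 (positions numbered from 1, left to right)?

*....**...*......
..**....*...****.  (repeats step 0; period 2)
step 3: *....**...*......
position 2 holds .

.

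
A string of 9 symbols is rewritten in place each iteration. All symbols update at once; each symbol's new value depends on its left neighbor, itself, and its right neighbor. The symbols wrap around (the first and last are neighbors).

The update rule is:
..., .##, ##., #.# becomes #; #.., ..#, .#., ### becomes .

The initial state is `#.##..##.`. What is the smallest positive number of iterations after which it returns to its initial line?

.###..###
##.#..#.#
.##....##
###.##.##
..######.
#.#....#.
.#..##..#
#...##...
..#.##.#.
#..####..
...#..#..
##......#
.#.####.#
#.##..##.

14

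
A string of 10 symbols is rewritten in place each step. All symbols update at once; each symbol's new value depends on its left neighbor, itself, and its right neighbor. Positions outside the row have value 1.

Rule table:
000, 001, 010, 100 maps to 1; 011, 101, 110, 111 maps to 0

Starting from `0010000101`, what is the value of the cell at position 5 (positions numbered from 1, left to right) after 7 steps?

1

step 1: 1111111100
step 2: 0000000011
step 3: 1111111100  (repeats step 1; period 2)
step 7: 1111111100
position 5 holds 1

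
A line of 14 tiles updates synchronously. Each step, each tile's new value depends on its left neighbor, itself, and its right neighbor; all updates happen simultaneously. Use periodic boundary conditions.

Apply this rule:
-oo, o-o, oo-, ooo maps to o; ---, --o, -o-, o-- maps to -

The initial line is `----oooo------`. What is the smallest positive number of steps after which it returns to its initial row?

step 1: ----oooo------

1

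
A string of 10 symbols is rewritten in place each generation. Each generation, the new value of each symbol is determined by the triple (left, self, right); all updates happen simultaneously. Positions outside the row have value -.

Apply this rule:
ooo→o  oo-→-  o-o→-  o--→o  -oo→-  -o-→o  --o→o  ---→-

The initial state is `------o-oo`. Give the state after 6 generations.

-----oo---
----o--o--
---oooooo-
--o-oooo-o
-oo--oo--o
o--oo--ooo

o--oo--ooo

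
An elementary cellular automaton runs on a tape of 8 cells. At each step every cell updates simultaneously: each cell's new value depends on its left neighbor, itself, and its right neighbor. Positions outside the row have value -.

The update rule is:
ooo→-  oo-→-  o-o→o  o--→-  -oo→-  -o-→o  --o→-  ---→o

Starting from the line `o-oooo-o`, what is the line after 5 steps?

oo----oo

oo----oo
---oo---
oo----oo  (repeats step 1; period 2)
step 5: oo----oo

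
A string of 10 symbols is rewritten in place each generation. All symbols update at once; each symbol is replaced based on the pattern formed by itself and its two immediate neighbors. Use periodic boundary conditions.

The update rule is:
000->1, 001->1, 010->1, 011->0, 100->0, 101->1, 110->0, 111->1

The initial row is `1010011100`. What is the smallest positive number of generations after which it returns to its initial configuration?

1110101001
1101111010
0010110111
0111001010
1010011110
1110101101
1101110010
0010100111
0111101010
1011011110
1100101101
1001110010
1010100111
0111101011
1011011100
1100101001
1001111010
1010110111
0111001011
1010011100

20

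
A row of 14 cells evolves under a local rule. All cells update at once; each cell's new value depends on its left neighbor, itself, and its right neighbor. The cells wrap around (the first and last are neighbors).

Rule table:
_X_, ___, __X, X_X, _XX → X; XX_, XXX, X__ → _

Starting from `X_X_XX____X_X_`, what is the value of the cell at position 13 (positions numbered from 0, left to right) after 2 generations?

XXXXX__XXXXXXX
______XX______
position 13 holds _

_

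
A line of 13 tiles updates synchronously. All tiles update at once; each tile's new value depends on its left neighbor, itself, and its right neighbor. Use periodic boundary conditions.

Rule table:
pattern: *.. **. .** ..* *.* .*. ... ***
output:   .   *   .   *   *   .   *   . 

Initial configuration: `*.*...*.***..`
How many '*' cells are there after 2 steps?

step 1: .*..**.*..*.*
step 2: *..*.**..*.*.
count of *: 6

6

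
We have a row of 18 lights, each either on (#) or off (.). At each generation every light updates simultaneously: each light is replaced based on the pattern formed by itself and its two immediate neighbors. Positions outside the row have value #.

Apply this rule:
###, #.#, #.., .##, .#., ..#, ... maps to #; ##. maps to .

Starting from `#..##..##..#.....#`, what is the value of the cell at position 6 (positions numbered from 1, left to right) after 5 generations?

#

.###.###.#########
###.###.##########
##.###.###########
#.###.############
.###.#############
position 6 holds #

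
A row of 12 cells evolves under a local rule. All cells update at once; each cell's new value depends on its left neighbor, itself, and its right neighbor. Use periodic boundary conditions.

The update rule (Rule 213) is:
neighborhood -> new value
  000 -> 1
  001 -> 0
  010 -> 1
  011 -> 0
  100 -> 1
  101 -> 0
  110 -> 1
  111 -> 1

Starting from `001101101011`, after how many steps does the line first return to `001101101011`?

step 1: 100100101001
step 2: 110110101100
step 3: 010010100110
step 4: 011010110011
step 5: 001010011001
step 6: 101011001101
step 7: 101001100100
step 8: 101100110110
step 9: 100110010010
step 10: 110011011010
step 11: 011001001010
step 12: 001101101011

12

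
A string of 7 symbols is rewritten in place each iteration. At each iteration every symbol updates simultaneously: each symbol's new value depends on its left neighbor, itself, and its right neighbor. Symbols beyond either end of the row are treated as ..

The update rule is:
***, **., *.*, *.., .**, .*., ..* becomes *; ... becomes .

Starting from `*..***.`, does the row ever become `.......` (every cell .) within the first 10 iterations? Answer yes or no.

no

*******
*******  (fixed point — unchanged through iteration 10)
iteration 10 is *******, still not uniform .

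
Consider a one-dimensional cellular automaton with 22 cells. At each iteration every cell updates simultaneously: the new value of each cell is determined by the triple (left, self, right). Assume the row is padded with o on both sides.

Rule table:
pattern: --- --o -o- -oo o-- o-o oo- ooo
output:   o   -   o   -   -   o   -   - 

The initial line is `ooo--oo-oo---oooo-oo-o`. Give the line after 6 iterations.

-oooo--------ooo---o--

iteration 1: -------o---o-----o--o-
iteration 2: -ooooo-o-o-o-ooo-o--oo
iteration 3: o-----ooooooo---oo----
iteration 4: --ooo---------o----oo-
iteration 5: ------ooooooo-o-oo---o
iteration 6: -oooo--------ooo---o--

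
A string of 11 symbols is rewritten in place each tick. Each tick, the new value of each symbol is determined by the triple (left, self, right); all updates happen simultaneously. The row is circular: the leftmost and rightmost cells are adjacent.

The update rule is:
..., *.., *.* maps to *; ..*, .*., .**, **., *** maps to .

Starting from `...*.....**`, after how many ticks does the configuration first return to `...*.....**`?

22

**..****...
..*.....**.
*..****...*
.*.....**..
..****...**
*.....**...
.****...**.
.....**...*
****...**..
....**...*.
***...**..*
...**...*..
**...**..**
..**...*...
*...**..***
.**...*....
...**..****
**...*.....
..**..****.
*...*.....*
.**..****..
...*.....**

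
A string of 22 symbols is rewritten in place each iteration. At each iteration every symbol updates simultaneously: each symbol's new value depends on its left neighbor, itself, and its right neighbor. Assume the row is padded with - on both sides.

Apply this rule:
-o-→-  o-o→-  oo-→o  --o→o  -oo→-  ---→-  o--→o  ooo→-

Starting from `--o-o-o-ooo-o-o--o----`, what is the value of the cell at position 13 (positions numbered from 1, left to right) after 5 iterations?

-

-o--------o----oo-o---
o-o------o-o--o-o--o--
---o----o---oo---oo-o-
--o-o--o-o-o-oo-o-o--o
-o---oo-------o----oo-
position 13 holds -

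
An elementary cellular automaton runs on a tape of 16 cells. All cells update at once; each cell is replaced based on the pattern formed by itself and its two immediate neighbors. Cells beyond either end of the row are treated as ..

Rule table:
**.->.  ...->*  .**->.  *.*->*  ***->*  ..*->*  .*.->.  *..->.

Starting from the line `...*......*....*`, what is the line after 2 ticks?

.*..*.***..*.*..

***..*****..***.
.*..*.***..*.*..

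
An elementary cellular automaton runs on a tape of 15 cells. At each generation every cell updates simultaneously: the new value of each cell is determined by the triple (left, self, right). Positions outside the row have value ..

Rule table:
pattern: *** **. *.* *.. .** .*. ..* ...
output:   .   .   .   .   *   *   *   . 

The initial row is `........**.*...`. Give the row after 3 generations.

.......**..*...
......**..**...
.....**..**....

.....**..**....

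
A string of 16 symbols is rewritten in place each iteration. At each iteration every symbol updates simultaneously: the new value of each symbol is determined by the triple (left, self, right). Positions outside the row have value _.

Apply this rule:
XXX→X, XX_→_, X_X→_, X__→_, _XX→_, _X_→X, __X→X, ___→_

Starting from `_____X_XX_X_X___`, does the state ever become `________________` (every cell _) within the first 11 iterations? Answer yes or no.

no

____XX____X_X___
___X_____XX_X___
__XX____X___X___
_X_____XX__XX___
XX____X___X_____
_____XX__XX_____
____X___X_______
___XX__XX_______
__X___X_________
_XX__XX_________
X___X___________
iteration 11 is X___X___________, still not uniform _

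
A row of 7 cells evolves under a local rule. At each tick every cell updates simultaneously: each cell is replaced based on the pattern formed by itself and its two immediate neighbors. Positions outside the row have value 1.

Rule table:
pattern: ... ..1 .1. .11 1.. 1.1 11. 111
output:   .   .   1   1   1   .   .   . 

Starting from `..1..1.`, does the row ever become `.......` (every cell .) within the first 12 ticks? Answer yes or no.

no

1.11.1.
..1..1.  (repeats tick 0; period 2)
tick 12: ..1..1.
tick 12 is ..1..1., still not uniform .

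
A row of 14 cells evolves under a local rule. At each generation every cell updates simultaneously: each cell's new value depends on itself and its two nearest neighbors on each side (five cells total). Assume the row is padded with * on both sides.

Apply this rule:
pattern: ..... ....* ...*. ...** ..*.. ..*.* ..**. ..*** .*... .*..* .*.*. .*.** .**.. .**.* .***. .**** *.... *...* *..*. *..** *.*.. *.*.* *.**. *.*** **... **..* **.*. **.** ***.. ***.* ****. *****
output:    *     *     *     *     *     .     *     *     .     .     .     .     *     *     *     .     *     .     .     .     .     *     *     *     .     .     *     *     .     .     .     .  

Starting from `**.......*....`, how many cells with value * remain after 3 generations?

9

...*******.***
..**......**..
..**.*******..
count of *: 9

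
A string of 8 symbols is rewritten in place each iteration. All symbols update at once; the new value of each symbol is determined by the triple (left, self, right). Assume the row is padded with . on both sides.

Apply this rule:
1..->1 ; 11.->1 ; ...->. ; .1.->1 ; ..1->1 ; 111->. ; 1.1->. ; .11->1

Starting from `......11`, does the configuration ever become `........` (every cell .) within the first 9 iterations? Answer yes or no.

iteration 1: .....111
iteration 2: ....11.1
iteration 3: ...111.1
iteration 4: ..11.1.1
iteration 5: .111.1.1
iteration 6: 11.1.1.1
iteration 7: 11.1.1.1  (fixed point — unchanged through iteration 9)
iteration 9 is 11.1.1.1, still not uniform .

no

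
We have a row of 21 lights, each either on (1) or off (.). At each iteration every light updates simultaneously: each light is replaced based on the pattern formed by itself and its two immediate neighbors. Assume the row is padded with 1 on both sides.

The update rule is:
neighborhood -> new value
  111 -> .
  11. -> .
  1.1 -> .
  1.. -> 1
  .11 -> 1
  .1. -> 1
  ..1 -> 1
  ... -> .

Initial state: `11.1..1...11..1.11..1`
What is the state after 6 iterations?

1..11111.11..11......

...11111.11.111.1.111
1.11.....1..1...1.1..
..1.1...111111.11.111
111.11.11......1..1..
....1..1.1....1111111
1..11111.11..11......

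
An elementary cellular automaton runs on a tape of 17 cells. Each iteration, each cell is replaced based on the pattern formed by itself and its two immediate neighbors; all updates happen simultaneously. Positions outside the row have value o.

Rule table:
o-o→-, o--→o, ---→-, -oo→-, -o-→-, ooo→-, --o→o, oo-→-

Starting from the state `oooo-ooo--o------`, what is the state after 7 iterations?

o-------o--------

iteration 1: --------oo-o----o
iteration 2: o------o----o--o-
iteration 3: -o----o-o--o-oo--
iteration 4: --o--o---oo----oo
iteration 5: oo-oo-o-o--o--o--
iteration 6: ---------oo-oo-oo
iteration 7: o-------o--------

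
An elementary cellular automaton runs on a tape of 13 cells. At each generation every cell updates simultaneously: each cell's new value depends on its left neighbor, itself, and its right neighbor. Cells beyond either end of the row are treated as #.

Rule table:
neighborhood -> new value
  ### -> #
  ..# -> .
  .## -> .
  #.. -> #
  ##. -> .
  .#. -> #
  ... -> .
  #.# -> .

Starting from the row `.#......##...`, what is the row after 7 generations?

#..##..##....

generation 1: .##.......#..
generation 2: ...#......##.
generation 3: #..##........
generation 4: .#...#.......
generation 5: .##..##......
generation 6: ...#...#.....
generation 7: #..##..##....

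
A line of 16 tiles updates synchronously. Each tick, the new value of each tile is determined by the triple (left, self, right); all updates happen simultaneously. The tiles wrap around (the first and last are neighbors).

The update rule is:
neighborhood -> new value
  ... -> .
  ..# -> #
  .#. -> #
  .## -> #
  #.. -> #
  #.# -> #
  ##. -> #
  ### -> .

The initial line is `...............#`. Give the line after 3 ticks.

###.........####

#.............##
##...........##.
###.........####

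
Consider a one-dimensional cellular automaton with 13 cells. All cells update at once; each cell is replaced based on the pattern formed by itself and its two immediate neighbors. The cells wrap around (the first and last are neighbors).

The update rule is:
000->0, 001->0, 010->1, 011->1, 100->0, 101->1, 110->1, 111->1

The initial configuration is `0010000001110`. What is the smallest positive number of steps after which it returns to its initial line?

0010000001110

1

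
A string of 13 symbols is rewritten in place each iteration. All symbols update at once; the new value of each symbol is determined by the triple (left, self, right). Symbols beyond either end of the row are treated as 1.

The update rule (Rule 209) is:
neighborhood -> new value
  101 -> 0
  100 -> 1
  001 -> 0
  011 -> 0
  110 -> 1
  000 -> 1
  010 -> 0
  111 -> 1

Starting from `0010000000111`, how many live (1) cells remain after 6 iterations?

1001111110011
1100111111001
1110011111100
1111001111110
1111100111110
1111110011110
count of 1: 10

10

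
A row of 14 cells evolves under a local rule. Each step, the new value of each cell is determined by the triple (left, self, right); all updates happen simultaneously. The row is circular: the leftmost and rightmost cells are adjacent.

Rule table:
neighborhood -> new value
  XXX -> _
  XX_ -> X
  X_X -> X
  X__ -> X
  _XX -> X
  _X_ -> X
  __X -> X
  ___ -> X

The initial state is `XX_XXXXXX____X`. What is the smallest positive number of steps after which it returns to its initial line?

_XXX____XXXXXX
XX_XXXXXX____X

2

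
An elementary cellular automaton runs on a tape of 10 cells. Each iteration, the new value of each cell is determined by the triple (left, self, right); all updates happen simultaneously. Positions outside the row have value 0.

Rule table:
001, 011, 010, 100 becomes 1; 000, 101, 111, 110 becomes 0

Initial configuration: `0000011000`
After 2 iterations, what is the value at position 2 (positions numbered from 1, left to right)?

0

0000110100
0001100110
position 2 holds 0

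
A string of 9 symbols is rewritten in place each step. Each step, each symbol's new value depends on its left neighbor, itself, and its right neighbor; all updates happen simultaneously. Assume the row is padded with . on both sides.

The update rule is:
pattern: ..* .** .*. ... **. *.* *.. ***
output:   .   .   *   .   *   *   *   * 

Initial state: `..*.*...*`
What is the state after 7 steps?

........*

..****..*
...****.*
....*****
.....****
......***
.......**
........*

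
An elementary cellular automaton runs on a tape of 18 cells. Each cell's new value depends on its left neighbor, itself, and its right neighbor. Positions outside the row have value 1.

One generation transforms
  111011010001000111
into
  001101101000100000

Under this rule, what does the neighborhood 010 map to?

0

At position 7 the neighborhood is 010; the next row has 0 there.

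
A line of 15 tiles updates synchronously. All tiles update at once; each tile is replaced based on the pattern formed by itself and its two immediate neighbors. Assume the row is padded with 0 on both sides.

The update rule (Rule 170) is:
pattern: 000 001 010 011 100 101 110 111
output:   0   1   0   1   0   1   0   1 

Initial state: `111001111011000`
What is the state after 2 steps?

110011110110000
100111101100000

100111101100000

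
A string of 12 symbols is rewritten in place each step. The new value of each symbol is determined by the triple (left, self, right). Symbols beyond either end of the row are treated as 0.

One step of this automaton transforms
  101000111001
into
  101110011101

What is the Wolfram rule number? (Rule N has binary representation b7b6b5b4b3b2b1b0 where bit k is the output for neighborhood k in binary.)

213

position 7: 111 → 1  (bit 7 = 1)
position 8: 110 → 1  (bit 6 = 1)
position 1: 101 → 0  (bit 5 = 0)
position 3: 100 → 1  (bit 4 = 1)
position 6: 011 → 0  (bit 3 = 0)
position 0: 010 → 1  (bit 2 = 1)
position 5: 001 → 0  (bit 1 = 0)
position 4: 000 → 1  (bit 0 = 1)
bits b7..b0 = 11010101 = 213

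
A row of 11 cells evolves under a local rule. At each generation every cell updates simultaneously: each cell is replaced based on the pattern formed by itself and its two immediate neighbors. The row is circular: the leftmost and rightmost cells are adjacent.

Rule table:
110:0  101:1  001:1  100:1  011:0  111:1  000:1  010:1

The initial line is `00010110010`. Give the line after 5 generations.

generation 1: 11111001111
generation 2: 11110110111
generation 3: 11101001011
generation 4: 11011111101
generation 5: 10101111010

10101111010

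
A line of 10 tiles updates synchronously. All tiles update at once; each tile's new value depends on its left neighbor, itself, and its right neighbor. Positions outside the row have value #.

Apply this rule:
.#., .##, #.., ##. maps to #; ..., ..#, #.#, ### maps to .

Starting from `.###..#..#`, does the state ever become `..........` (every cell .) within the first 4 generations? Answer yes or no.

.#.##.##.#
.#.##.##.#  (fixed point — unchanged through generation 4)
generation 4 is .#.##.##.#, still not uniform .

no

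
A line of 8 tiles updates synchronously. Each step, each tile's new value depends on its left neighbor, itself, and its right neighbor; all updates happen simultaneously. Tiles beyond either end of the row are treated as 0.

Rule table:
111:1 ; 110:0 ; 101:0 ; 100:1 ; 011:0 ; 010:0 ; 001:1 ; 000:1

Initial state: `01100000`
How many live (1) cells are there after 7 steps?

10011111
01101110
10000101
01111000
10110111
00000010
11111101
count of 1: 7

7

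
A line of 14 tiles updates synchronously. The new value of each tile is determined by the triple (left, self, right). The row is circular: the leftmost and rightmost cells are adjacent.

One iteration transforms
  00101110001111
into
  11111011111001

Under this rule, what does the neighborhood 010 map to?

At position 2 the neighborhood is 010; the next row has 1 there.

1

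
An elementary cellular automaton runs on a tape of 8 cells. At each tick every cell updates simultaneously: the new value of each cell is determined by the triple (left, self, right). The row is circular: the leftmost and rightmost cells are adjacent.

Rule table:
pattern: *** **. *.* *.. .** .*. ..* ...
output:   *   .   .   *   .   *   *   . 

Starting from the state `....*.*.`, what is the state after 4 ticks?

...**.**
*.*.....
*.**...*
....*.*.

....*.*.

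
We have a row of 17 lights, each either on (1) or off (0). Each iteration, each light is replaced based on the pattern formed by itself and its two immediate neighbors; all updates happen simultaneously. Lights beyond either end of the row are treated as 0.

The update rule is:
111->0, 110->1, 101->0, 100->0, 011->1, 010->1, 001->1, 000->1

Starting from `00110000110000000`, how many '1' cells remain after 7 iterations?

11110111110111111
10010100010100001
10110101110101111
10110101010101001
10110101010101011
10110101010101011  (fixed point — unchanged through iteration 7)
count of 1: 10

10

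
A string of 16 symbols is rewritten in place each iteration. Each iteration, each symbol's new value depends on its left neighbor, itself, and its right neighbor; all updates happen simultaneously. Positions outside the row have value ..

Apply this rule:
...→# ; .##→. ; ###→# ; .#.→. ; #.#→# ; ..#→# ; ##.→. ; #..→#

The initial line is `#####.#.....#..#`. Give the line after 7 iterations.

.###.#.#####.##.
#.#.#.#.###.#..#
.#.#.#.#.#.#.##.
#.#.#.#.#.#.#..#
.#.#.#.#.#.#.##.  (repeats iteration 3; period 2)
iteration 7: .#.#.#.#.#.#.##.

.#.#.#.#.#.#.##.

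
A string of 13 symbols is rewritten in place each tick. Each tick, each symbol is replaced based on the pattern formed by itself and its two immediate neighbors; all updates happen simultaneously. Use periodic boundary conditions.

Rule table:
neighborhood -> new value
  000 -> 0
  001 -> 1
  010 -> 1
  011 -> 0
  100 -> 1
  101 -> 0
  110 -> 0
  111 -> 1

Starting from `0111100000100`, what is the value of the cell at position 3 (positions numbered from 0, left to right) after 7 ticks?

1011010001110
1000011010100
1100100010111
1011110110011
0001100001101
1010010010001
0011111111010
position 3 holds 1

1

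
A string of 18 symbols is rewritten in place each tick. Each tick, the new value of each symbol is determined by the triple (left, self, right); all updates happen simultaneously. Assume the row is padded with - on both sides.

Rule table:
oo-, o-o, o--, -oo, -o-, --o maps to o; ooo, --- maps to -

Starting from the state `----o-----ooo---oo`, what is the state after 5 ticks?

---ooo---oo-oo-ooo
--oo-oo-oooooooo-o
-oooooooo------ooo
oo------oo----oo-o
ooo----oooo--ooooo

ooo----oooo--ooooo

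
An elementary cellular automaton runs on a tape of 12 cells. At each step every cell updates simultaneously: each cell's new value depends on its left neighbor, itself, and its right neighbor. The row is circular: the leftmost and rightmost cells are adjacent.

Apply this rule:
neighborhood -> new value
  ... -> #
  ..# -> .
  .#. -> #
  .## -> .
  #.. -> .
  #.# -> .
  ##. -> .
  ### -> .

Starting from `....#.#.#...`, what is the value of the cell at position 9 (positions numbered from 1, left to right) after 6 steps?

#

###.#.#.#.##
....#.#.#...  (repeats step 0; period 2)
step 6: ....#.#.#...
position 9 holds #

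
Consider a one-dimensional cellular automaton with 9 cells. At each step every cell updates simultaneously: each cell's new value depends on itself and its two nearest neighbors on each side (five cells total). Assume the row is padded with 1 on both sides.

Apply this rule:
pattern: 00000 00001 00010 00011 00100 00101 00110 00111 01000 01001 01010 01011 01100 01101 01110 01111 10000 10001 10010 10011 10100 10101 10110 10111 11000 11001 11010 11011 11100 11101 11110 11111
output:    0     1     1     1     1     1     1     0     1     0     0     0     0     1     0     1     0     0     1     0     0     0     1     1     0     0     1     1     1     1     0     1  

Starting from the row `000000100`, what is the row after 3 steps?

001001100

000011100
001100100
001001100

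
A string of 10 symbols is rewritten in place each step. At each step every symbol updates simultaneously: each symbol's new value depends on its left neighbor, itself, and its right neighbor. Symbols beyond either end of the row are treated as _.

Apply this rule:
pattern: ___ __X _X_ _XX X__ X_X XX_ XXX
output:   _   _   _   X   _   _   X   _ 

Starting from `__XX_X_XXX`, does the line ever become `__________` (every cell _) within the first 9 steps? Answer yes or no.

__XX___X_X
__XX______
__XX______  (fixed point — unchanged through step 9)
step 9 is __XX______, still not uniform _

no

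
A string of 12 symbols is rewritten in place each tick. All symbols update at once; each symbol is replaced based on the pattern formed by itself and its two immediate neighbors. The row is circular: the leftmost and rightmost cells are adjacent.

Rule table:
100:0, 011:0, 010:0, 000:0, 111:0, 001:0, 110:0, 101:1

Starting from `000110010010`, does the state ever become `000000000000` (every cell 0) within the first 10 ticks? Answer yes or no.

yes

tick 1: 000000000000
all cells are 0 at tick 1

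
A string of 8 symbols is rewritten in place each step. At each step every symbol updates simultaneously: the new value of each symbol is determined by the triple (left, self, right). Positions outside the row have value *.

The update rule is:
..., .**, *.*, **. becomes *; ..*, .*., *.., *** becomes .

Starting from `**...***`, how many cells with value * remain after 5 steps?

6

step 1: .*.*.*..
step 2: *.*.*...
step 3: **.*..*.
step 4: .**....*
step 5: ***.**.*
count of *: 6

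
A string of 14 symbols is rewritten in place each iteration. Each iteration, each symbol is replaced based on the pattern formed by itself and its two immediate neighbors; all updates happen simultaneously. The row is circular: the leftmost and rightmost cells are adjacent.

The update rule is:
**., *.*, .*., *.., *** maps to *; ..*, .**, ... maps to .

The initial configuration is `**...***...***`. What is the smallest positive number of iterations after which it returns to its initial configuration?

14

***...***...**
****...***...*
*****...***...
.*****...***..
..*****...***.
...*****...***
*...*****...**
**...*****...*
***...*****...
.***...*****..
..***...*****.
...***...*****
*...***...****
**...***...***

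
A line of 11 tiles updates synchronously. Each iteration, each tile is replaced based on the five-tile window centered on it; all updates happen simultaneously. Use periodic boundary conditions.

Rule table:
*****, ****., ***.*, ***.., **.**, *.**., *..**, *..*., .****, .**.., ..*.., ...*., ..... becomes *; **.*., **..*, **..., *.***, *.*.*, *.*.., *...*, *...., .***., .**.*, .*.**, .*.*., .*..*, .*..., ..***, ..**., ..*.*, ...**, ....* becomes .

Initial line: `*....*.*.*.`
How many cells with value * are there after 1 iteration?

1

iteration 1: ....*......
count of *: 1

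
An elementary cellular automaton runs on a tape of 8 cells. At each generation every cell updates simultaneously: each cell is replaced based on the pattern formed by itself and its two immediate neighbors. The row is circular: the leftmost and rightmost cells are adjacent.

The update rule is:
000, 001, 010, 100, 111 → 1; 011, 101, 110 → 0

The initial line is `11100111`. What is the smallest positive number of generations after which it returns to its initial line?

6

generation 1: 11011011
generation 2: 10000001
generation 3: 01111110
generation 4: 10111101
generation 5: 00011000
generation 6: 11100111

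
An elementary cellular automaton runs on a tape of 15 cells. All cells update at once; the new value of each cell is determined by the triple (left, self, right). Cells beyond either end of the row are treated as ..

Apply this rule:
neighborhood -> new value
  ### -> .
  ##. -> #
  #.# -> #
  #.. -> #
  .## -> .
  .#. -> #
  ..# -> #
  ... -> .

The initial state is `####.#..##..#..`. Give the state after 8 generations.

...#####.#####.
..#....##....##
.###..#.##..#.#
#..#####.######
###....##.....#
..##..#.##...##
.#.#####.##.#.#
###....##.#####

###....##.#####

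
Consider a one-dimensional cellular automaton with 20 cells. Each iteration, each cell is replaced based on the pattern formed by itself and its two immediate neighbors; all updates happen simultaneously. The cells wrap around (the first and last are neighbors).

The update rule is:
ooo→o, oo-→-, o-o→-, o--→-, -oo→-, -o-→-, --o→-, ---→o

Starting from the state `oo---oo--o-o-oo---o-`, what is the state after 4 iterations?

-------oooooo-------

iteration 1: ---o------------o---
iteration 2: oo---oooooooooo---oo
iteration 3: o--o--oooooooo--o--o
iteration 4: -------oooooo-------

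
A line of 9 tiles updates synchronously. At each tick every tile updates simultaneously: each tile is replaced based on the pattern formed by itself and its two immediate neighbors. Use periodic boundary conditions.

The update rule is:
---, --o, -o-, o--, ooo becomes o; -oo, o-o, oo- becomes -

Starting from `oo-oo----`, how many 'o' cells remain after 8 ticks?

tick 1: -----oooo
tick 2: ooooo-oo-
tick 3: -ooo-----
tick 4: o-o-ooooo
tick 5: --o--oooo
tick 6: ooooo-oo-  (repeats tick 2; period 4)
tick 8: o-o-ooooo
count of o: 7

7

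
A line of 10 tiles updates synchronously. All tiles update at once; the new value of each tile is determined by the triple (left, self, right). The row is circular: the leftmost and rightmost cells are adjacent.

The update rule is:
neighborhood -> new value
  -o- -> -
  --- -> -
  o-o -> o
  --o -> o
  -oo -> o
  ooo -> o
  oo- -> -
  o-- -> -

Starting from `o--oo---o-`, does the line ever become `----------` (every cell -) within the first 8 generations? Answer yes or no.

--oo---o-o
-oo---o-o-
oo---o-o--
o---o-o--o
---o-o--oo
--o-o--oo-
-o-o--oo--
o-o--oo---
generation 8 is o-o--oo---, still not uniform -

no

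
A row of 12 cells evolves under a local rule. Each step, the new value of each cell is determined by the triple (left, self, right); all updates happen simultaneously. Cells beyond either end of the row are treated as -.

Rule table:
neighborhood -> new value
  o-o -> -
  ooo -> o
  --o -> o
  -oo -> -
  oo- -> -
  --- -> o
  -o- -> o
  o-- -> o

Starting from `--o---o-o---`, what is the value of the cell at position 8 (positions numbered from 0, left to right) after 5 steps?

step 1: ooooooo-oooo
step 2: -ooooo---oo-
step 3: o-ooo-ooo--o
step 4: o--o---o-ooo
step 5: oooooooo--o-
position 8 holds -

-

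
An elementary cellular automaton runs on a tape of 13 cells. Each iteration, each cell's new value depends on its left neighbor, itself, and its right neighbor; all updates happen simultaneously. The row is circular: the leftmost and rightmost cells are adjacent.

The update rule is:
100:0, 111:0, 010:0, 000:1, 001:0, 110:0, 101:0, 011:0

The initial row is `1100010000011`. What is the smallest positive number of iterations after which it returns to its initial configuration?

0001000111000
1100010000011

2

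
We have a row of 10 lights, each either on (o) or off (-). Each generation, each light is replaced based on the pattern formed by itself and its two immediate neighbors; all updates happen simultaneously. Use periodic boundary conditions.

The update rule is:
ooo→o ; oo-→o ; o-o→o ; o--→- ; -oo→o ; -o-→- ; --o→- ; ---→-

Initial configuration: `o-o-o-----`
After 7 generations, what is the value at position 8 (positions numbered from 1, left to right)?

-o-o------
--o-------
----------
----------  (fixed point — unchanged through generation 7)
position 8 holds -

-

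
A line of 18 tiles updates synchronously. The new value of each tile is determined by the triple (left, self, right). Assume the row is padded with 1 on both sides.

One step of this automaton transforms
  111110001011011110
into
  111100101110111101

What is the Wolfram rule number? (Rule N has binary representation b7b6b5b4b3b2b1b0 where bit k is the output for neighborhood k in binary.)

173

position 0: 111 → 1  (bit 7 = 1)
position 4: 110 → 0  (bit 6 = 0)
position 9: 101 → 1  (bit 5 = 1)
position 5: 100 → 0  (bit 4 = 0)
position 10: 011 → 1  (bit 3 = 1)
position 8: 010 → 1  (bit 2 = 1)
position 7: 001 → 0  (bit 1 = 0)
position 6: 000 → 1  (bit 0 = 1)
bits b7..b0 = 10101101 = 173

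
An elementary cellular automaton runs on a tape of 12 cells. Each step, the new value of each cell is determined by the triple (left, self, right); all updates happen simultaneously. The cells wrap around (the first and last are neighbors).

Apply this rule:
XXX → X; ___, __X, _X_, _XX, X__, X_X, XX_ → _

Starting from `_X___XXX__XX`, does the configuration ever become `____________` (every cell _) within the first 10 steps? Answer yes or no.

yes

step 1: ______X_____
step 2: ____________
all cells are _ at step 2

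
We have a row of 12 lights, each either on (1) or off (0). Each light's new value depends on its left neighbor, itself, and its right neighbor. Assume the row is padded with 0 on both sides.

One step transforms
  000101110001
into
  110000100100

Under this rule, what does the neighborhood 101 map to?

At position 4 the neighborhood is 101; the next row has 0 there.

0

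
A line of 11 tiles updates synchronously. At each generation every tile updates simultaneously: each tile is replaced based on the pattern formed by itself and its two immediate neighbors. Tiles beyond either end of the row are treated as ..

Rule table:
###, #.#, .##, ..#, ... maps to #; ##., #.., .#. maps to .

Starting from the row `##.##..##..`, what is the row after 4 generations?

#..##..#..#

generation 1: #.##..##..#
generation 2: .##..##..#.
generation 3: ##..##..#..
generation 4: #..##..#..#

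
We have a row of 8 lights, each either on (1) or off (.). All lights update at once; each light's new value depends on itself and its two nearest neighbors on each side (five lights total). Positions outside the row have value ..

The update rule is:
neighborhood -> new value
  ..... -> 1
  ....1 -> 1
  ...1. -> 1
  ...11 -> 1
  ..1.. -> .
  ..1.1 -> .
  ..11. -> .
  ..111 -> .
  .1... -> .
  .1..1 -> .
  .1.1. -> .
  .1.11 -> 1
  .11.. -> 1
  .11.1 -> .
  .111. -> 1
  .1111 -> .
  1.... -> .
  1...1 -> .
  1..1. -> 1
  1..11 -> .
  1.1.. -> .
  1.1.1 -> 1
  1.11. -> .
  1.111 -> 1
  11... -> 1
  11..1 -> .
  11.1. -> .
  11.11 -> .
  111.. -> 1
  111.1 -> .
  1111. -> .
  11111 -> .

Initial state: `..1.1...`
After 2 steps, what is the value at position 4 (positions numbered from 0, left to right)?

1

step 1: 11.....1
step 2: .11.111.
position 4 holds 1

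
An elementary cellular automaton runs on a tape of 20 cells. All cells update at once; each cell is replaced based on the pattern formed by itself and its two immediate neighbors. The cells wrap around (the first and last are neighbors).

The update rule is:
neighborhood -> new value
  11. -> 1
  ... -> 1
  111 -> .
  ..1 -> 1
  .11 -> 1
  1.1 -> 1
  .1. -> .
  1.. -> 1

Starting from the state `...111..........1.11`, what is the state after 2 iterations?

1111.11111111111.111
...111.........111..

...111.........111..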